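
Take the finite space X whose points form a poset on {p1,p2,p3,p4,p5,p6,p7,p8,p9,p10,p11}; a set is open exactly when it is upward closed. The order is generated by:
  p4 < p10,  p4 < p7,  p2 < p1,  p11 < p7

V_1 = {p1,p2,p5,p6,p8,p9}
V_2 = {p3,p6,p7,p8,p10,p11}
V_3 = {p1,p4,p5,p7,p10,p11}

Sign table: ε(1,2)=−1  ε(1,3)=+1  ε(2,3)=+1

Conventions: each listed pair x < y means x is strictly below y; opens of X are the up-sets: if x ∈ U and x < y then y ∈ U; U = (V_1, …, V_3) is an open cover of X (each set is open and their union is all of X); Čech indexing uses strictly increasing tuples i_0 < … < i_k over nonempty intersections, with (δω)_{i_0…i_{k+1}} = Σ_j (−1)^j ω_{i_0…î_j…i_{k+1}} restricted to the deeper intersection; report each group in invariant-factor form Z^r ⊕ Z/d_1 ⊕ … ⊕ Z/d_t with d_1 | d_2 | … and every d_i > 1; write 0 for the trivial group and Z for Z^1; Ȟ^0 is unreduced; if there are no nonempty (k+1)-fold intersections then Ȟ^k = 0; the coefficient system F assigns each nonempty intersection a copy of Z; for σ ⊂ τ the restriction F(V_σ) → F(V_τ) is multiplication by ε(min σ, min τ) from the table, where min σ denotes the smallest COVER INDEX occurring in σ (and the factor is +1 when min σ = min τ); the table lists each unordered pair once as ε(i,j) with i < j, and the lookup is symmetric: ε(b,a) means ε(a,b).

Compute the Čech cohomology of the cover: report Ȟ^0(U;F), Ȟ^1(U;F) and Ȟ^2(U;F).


Ȟ^0 ≅ 0; Ȟ^1 ≅ Z/2; Ȟ^2 ≅ 0

intersection data:
  V12={p6,p8} V13={p1,p5} V23={p7,p10,p11}
C dims 3,3; δ0: rk 3, SNF 1^2·2
Ȟ^0 = (3 − 3) − 0 = 0, so Ȟ^0 ≅ 0
Ȟ^1 = (3 − 0) − 3 = 0 plus torsion [2], so Ȟ^1 ≅ Z/2
Ȟ^2 = (0 − 0) − 0 = 0, so Ȟ^2 ≅ 0


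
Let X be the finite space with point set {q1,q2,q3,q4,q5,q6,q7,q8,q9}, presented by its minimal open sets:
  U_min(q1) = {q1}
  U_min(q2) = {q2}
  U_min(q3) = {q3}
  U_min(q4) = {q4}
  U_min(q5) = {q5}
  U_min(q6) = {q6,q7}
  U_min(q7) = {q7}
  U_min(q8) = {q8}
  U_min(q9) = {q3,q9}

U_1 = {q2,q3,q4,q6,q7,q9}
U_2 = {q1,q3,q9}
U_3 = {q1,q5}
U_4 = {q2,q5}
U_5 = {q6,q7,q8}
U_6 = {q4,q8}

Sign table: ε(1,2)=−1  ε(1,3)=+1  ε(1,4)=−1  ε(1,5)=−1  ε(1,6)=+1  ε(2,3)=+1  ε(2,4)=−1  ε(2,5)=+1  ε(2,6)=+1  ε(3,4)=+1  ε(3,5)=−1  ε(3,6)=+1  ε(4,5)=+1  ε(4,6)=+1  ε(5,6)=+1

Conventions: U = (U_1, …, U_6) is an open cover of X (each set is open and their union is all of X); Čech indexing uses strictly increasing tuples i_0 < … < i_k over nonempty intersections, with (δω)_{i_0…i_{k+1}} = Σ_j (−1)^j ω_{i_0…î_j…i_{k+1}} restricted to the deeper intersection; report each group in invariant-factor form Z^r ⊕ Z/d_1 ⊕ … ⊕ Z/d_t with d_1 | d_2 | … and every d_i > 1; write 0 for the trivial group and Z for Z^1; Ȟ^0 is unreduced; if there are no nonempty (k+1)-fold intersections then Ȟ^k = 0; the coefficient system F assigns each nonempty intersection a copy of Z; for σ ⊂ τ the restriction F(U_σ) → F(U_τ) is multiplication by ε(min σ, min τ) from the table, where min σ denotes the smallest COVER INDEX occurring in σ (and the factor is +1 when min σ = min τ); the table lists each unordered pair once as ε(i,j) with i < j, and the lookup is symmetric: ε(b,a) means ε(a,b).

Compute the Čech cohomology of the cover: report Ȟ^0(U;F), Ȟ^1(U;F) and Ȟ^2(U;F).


nerve of the cover:
  U12={q3,q9} U14={q2} U15={q6,q7} U16={q4} U23={q1} U34={q5} U56={q8}
C dims 6,7; δ0: rk 6, SNF 1^5·2
Ȟ^0 = (6 − 6) − 0 = 0, so Ȟ^0 ≅ 0
Ȟ^1 = (7 − 0) − 6 = 1 plus torsion [2], so Ȟ^1 ≅ Z ⊕ Z/2
Ȟ^2 = (0 − 0) − 0 = 0, so Ȟ^2 ≅ 0

Ȟ^0 = 0,  Ȟ^1 = Z ⊕ Z/2,  Ȟ^2 = 0


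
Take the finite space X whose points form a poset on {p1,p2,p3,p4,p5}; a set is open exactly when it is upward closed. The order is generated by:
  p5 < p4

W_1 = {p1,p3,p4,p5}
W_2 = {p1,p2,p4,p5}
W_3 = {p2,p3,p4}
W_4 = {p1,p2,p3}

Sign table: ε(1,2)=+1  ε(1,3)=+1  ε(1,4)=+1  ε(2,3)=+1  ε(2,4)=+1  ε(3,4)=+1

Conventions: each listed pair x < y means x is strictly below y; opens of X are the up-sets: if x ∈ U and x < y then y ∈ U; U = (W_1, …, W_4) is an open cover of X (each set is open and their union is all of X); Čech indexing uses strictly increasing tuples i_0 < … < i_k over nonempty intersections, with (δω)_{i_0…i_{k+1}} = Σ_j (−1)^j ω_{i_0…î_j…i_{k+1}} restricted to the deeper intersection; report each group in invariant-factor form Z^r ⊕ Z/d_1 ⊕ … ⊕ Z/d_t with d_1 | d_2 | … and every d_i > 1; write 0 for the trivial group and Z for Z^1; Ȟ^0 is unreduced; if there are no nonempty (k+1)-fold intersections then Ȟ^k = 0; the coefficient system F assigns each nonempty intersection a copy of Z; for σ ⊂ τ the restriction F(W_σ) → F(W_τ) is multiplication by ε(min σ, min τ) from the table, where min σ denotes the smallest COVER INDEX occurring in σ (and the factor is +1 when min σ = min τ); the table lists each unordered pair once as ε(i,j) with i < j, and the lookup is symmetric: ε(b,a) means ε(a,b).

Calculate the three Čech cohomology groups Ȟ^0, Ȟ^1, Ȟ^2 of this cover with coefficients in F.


Ȟ^0 ≅ Z, Ȟ^1 ≅ 0 and Ȟ^2 ≅ Z

nonempty intersections:
  W12={p1,p4,p5} W13={p3,p4} W14={p1,p3} W23={p2,p4} W24={p1,p2} W34={p2,p3}
  W123={p4} W124={p1} W134={p3} W234={p2}
C dims 4,6,4; δ0: rk 3, SNF 1^3; δ1: rk 3, SNF 1^3
Ȟ^0: (4−3)−0=1 ⇒ Z
Ȟ^1: (6−3)−3=0 ⇒ 0
Ȟ^2: (4−0)−3=1 ⇒ Z


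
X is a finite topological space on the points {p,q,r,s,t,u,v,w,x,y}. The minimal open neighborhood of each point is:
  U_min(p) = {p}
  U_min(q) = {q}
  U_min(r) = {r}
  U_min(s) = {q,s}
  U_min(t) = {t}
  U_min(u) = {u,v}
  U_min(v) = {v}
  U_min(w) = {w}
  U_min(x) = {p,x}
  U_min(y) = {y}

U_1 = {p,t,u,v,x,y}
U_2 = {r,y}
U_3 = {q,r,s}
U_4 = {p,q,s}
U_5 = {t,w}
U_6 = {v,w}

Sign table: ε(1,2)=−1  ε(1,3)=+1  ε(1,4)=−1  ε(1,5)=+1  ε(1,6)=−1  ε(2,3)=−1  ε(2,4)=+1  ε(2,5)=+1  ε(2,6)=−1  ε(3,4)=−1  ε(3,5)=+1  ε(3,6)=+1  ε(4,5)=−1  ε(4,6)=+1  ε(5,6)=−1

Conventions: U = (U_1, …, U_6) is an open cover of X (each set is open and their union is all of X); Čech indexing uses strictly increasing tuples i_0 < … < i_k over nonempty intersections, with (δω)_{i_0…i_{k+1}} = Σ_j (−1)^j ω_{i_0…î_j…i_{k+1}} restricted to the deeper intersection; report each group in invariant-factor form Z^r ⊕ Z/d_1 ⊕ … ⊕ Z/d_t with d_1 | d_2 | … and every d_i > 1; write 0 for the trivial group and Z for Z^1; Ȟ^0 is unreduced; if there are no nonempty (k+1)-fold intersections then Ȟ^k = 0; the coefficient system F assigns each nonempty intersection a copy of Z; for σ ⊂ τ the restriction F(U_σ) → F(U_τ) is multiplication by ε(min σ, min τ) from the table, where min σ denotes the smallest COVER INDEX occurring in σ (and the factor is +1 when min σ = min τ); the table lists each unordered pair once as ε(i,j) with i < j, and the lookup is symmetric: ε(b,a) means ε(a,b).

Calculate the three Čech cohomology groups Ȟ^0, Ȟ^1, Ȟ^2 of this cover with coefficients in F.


Ȟ^0 = Z, Ȟ^1 = Z^2 and Ȟ^2 = 0

nonempty intersections:
  U12={y} U14={p} U15={t} U16={v} U23={r} U34={q,s} U56={w}
C dims 6,7; δ0: rk 5, SNF 1^5
Ȟ^0: (6−5)−0=1 ⇒ Z
Ȟ^1: (7−0)−5=2 ⇒ Z^2
Ȟ^2: (0−0)−0=0 ⇒ 0


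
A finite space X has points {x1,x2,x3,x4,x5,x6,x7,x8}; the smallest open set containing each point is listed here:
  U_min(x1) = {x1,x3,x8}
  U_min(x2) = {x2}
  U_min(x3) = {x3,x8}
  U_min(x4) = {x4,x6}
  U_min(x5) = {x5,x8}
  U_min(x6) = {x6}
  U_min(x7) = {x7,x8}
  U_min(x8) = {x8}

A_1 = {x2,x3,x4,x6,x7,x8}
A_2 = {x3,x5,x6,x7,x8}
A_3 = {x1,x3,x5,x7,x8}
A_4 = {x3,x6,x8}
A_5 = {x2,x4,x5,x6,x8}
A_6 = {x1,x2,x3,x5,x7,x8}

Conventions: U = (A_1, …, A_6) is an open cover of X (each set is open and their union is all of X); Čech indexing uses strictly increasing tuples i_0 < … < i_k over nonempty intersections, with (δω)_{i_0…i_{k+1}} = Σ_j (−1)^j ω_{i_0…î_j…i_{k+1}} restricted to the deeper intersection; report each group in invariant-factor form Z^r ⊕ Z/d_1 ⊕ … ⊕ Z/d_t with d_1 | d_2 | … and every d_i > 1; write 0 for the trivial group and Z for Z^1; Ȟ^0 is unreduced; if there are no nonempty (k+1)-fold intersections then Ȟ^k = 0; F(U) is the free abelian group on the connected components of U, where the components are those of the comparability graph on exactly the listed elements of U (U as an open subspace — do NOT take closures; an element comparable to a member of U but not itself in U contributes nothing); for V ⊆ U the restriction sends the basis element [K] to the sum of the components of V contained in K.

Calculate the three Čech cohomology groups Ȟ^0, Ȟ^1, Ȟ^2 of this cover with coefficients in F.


Ȟ^0 = Z^3, Ȟ^1 = 0, Ȟ^2 = 0

nonempty overlaps:
  A12={x3,x6,x7,x8} A13={x3,x7,x8} A14={x3,x6,x8} A15={x2,x4,x6,x8} A16={x2,x3,x7,x8} A23={x3,x5,x7,x8} A24={x3,x6,x8} A25={x5,x6,x8} A26={x3,x5,x7,x8} A34={x3,x8} A35={x5,x8} A36={x1,x3,x5,x7,x8} A45={x6,x8} A46={x3,x8} A56={x2,x5,x8}
  A123={x3,x7,x8} A124={x3,x6,x8} A125={x6,x8} A126={x3,x7,x8} A134={x3,x8} A135={x8} A136={x3,x7,x8} A145={x6,x8} A146={x3,x8} A156={x2,x8} A234={x3,x8} A235={x5,x8} A236={x3,x5,x7,x8} A245={x6,x8} A246={x3,x8} A256={x5,x8} A345={x8} A346={x3,x8} A356={x5,x8} A456={x8}
  A1234={x3,x8} A1235={x8} A1236={x3,x7,x8} A1245={x6,x8} A1246={x3,x8} A1256={x8} A1345={x8} A1346={x3,x8} A1356={x8} A1456={x8} A2345={x8} A2346={x3,x8} A2356={x5,x8} A2456={x8} A3456={x8}
  A12345={x8} A12346={x3,x8} A12356={x8} A12456={x8} A13456={x8} A23456={x8}
  A123456={x8}
components per intersection:
  A1: {x2} {x3,x7,x8} {x4,x6}
  A2: {x3,x5,x7,x8} {x6}
  A3: {x1,x3,x5,x7,x8}
  A4: {x3,x8} {x6}
  A5: {x2} {x4,x6} {x5,x8}
  A6: {x1,x3,x5,x7,x8} {x2}
  A12: {x3,x7,x8} {x6}
  A13: {x3,x7,x8}
  A14: {x3,x8} {x6}
  A15: {x2} {x4,x6} {x8}
  A16: {x2} {x3,x7,x8}
  A23: {x3,x5,x7,x8}
  A24: {x3,x8} {x6}
  A25: {x5,x8} {x6}
  A26: {x3,x5,x7,x8}
  A34: {x3,x8}
  A35: {x5,x8}
  A36: {x1,x3,x5,x7,x8}
  A45: {x6} {x8}
  A46: {x3,x8}
  A56: {x2} {x5,x8}
  A123: {x3,x7,x8}
  A124: {x3,x8} {x6}
  A125: {x6} {x8}
  A126: {x3,x7,x8}
  A134: {x3,x8}
  A135: {x8}
  A136: {x3,x7,x8}
  A145: {x6} {x8}
  A146: {x3,x8}
  A156: {x2} {x8}
  A234: {x3,x8}
  A235: {x5,x8}
  A236: {x3,x5,x7,x8}
  A245: {x6} {x8}
  A246: {x3,x8}
  A256: {x5,x8}
  A345: {x8}
  A346: {x3,x8}
  A356: {x5,x8}
  A456: {x8}
  A1234: {x3,x8}
  A1235: {x8}
  A1236: {x3,x7,x8}
  A1245: {x6} {x8}
  A1246: {x3,x8}
  A1256: {x8}
  A1345: {x8}
  A1346: {x3,x8}
  A1356: {x8}
  A1456: {x8}
  A2345: {x8}
  A2346: {x3,x8}
  A2356: {x5,x8}
  A2456: {x8}
  A3456: {x8}
  A12345: {x8}
  A12346: {x3,x8}
  A12356: {x8}
  A12456: {x8}
  A13456: {x8}
  A23456: {x8}
  A123456: {x8}
C dims 13,24,25,16; δ0: rk 10, SNF 1^10; δ1: rk 14, SNF 1^14; δ2: rk 11, SNF 1^11
degree 0: 13−10−0 = 3 → Ȟ^0 ≅ Z^3
degree 1: 24−14−10 = 0 → Ȟ^1 ≅ 0
degree 2: 25−11−14 = 0 → Ȟ^2 ≅ 0


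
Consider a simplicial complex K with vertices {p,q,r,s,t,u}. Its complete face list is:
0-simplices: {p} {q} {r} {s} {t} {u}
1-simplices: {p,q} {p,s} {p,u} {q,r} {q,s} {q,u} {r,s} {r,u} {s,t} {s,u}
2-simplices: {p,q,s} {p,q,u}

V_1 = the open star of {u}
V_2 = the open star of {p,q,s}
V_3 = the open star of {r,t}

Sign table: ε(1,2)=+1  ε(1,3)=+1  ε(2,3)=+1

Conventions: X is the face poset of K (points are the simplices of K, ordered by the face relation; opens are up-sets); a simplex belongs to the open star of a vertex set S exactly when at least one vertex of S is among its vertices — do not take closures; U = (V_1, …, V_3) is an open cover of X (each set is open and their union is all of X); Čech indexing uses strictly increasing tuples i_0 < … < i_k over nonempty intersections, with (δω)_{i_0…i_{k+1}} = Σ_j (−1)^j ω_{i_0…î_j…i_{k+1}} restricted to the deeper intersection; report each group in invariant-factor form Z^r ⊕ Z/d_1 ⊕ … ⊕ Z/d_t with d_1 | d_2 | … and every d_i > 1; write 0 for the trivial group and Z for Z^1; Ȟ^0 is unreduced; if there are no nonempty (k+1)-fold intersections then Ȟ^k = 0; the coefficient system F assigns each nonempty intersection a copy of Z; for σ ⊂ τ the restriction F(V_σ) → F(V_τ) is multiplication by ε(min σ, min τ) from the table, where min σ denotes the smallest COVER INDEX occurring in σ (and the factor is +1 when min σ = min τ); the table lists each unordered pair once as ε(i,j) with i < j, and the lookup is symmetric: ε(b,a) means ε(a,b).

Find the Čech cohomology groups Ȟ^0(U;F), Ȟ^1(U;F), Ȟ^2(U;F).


Ȟ^0 = Z,  Ȟ^1 = Z,  Ȟ^2 = 0

intersection data:
  V1={{u},{p,u},{q,u},{r,u},{s,u},{p,q,u}} V2={{p},{q},{s},{p,q},{p,s},{p,u},{q,r},{q,s},{q,u},{r,s},{s,t},{s,u},{p,q,s},{p,q,u}} V3={{r},{t},{q,r},{r,s},{r,u},{s,t}}
  V12={{p,u},{q,u},{s,u},{p,q,u}} V13={{r,u}} V23={{q,r},{r,s},{s,t}}
C dims 3,3; δ0: rk 2, SNF 1^2
Ȟ^0 = (3 − 2) − 0 = 1, so Ȟ^0 ≅ Z
Ȟ^1 = (3 − 0) − 2 = 1, so Ȟ^1 ≅ Z
Ȟ^2 = (0 − 0) − 0 = 0, so Ȟ^2 ≅ 0


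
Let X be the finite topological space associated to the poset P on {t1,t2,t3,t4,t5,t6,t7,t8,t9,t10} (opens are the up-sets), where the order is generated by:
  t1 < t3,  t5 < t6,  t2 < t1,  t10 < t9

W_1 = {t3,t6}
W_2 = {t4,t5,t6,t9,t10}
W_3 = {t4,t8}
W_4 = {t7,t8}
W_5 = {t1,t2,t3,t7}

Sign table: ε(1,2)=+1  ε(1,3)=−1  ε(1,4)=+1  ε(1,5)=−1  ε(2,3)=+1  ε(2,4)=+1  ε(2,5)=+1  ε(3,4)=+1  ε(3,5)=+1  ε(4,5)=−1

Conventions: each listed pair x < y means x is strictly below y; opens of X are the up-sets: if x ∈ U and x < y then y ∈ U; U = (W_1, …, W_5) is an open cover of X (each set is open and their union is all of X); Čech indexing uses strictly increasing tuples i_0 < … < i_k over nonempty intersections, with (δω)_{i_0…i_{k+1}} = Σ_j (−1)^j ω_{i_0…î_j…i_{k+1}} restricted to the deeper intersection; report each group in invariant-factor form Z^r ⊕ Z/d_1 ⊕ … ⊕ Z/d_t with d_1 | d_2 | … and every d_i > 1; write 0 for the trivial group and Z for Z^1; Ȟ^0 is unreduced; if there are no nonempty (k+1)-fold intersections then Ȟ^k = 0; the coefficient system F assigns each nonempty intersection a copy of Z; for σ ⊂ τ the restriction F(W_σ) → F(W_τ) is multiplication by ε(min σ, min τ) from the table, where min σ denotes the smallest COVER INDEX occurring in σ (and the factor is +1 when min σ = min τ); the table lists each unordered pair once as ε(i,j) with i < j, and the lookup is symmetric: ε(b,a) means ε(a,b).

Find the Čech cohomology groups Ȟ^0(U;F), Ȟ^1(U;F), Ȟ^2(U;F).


nonempty intersections:
  W12={t6} W15={t3} W23={t4} W34={t8} W45={t7}
C dims 5,5; δ0: rk 4, SNF 1^4
Ȟ^0: (5−4)−0=1 ⇒ Z
Ȟ^1: (5−0)−4=1 ⇒ Z
Ȟ^2: (0−0)−0=0 ⇒ 0

Ȟ^0 = Z; Ȟ^1 = Z; Ȟ^2 = 0


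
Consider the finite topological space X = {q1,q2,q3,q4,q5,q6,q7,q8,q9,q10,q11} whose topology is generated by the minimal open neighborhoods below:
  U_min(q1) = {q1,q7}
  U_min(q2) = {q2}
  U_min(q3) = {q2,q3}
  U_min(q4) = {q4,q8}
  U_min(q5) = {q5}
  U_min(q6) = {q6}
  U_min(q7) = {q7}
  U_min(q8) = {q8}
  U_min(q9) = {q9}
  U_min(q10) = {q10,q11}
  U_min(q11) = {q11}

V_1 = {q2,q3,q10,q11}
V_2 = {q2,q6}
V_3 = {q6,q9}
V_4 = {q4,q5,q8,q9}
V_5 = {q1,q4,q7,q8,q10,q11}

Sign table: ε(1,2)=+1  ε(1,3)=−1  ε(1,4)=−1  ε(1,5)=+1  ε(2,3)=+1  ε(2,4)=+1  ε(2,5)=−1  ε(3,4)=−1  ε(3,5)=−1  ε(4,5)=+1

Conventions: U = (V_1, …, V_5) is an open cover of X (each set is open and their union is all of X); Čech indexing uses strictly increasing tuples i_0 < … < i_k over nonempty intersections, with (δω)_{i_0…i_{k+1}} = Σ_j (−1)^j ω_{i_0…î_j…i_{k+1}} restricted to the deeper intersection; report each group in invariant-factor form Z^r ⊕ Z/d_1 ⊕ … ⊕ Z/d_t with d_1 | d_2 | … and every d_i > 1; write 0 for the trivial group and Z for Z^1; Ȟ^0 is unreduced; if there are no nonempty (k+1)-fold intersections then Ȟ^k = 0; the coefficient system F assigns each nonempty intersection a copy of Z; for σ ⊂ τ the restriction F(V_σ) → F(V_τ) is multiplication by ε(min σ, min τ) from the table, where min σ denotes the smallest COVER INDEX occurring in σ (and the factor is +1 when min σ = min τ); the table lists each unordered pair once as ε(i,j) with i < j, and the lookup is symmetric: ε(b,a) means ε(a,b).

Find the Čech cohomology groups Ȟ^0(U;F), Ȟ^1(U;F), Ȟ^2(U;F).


Ȟ^0 ≅ 0,  Ȟ^1 ≅ Z/2,  Ȟ^2 ≅ 0

intersection data:
  V12={q2} V15={q10,q11} V23={q6} V34={q9} V45={q4,q8}
C dims 5,5; δ0: rk 5, SNF 1^4·2
Ȟ^0 = (5 − 5) − 0 = 0, so Ȟ^0 ≅ 0
Ȟ^1 = (5 − 0) − 5 = 0 plus torsion [2], so Ȟ^1 ≅ Z/2
Ȟ^2 = (0 − 0) − 0 = 0, so Ȟ^2 ≅ 0


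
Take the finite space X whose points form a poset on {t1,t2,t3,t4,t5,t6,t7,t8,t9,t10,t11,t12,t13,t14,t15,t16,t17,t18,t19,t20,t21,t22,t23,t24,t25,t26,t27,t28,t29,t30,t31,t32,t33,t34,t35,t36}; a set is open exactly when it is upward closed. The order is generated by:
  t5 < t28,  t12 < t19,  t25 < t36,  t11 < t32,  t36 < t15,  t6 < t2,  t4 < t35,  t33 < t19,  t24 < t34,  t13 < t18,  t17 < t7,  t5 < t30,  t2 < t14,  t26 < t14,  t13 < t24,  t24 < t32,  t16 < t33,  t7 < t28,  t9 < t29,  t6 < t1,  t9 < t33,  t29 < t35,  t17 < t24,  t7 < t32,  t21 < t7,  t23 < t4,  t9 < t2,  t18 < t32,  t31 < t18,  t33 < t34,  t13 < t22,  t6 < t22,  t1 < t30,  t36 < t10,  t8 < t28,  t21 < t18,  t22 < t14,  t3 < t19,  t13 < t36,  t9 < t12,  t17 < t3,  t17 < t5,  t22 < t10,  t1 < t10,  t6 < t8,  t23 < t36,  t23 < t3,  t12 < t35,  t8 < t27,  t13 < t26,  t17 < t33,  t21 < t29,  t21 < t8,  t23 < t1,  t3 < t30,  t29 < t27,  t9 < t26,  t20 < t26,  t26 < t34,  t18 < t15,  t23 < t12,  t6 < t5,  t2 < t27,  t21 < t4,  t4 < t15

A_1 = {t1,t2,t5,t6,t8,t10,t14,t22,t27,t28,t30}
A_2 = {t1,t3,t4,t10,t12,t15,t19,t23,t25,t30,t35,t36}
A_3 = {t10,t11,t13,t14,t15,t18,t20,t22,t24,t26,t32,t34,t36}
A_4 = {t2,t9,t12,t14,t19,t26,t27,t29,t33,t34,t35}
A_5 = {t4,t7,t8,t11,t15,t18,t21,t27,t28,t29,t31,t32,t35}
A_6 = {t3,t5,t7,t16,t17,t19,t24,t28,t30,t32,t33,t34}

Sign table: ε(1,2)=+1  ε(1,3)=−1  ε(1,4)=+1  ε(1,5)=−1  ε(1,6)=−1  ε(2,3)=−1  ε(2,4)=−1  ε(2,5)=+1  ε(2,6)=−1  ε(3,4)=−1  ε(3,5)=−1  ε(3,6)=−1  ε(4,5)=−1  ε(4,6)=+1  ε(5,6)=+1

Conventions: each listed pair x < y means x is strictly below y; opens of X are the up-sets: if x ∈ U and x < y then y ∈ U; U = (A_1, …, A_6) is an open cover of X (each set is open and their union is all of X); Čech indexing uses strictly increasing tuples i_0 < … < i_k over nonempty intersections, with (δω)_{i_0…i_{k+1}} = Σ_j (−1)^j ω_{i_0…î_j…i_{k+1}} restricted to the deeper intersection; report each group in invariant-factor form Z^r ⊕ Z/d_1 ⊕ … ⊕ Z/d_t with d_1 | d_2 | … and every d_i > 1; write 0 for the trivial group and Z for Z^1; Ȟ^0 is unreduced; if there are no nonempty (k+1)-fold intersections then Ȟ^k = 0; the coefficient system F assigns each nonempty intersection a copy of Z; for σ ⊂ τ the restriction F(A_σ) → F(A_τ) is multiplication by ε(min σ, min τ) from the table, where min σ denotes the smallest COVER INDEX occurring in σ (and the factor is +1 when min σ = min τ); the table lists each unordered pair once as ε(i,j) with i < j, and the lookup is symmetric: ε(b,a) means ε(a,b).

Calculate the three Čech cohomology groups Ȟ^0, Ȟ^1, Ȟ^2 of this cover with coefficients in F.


Ȟ^0 ≅ 0; Ȟ^1 ≅ Z/2; Ȟ^2 ≅ Z

nonempty intersections:
  A12={t1,t10,t30} A13={t10,t14,t22} A14={t2,t14,t27} A15={t8,t27,t28} A16={t5,t28,t30} A23={t10,t15,t36} A24={t12,t19,t35} A25={t4,t15,t35} A26={t3,t19,t30} A34={t14,t26,t34} A35={t11,t15,t18,t32} A36={t24,t32,t34} A45={t27,t29,t35} A46={t19,t33,t34} A56={t7,t28,t32}
  A123={t10} A126={t30} A134={t14} A145={t27} A156={t28} A235={t15} A245={t35} A246={t19} A346={t34} A356={t32}
C dims 6,15,10; δ0: rk 6, SNF 1^5·2; δ1: rk 9, SNF 1^9
Ȟ^0: (6−6)−0=0 ⇒ 0
Ȟ^1: (15−9)−6=0 plus torsion [2] ⇒ Z/2
Ȟ^2: (10−0)−9=1 ⇒ Z


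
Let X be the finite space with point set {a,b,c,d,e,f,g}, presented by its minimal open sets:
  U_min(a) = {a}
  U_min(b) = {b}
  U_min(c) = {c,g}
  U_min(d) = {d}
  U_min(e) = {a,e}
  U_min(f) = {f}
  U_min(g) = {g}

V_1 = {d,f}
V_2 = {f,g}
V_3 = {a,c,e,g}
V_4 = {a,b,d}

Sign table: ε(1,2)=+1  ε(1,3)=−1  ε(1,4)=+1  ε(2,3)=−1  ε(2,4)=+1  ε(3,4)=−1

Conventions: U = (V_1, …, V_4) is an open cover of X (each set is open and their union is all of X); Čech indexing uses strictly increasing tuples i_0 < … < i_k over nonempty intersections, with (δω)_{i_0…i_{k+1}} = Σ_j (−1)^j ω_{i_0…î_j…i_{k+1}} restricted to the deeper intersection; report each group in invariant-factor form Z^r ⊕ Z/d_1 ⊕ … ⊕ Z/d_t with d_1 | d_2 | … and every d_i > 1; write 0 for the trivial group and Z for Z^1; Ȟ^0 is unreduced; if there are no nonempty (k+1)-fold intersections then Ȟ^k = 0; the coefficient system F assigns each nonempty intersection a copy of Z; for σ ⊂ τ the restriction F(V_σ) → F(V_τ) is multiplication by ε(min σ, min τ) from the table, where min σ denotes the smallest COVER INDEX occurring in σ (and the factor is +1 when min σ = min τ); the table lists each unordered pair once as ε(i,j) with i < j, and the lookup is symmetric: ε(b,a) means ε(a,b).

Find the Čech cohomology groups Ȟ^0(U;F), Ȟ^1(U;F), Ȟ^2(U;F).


cover nerve:
  V12={f} V14={d} V23={g} V34={a}
C dims 4,4; δ0: rk 3, SNF 1^3
Ȟ^0: (4−3)−0=1 ⇒ Z
Ȟ^1: (4−0)−3=1 ⇒ Z
Ȟ^2: (0−0)−0=0 ⇒ 0

Ȟ^0(U;F) ≅ Z, Ȟ^1(U;F) ≅ Z, Ȟ^2(U;F) ≅ 0


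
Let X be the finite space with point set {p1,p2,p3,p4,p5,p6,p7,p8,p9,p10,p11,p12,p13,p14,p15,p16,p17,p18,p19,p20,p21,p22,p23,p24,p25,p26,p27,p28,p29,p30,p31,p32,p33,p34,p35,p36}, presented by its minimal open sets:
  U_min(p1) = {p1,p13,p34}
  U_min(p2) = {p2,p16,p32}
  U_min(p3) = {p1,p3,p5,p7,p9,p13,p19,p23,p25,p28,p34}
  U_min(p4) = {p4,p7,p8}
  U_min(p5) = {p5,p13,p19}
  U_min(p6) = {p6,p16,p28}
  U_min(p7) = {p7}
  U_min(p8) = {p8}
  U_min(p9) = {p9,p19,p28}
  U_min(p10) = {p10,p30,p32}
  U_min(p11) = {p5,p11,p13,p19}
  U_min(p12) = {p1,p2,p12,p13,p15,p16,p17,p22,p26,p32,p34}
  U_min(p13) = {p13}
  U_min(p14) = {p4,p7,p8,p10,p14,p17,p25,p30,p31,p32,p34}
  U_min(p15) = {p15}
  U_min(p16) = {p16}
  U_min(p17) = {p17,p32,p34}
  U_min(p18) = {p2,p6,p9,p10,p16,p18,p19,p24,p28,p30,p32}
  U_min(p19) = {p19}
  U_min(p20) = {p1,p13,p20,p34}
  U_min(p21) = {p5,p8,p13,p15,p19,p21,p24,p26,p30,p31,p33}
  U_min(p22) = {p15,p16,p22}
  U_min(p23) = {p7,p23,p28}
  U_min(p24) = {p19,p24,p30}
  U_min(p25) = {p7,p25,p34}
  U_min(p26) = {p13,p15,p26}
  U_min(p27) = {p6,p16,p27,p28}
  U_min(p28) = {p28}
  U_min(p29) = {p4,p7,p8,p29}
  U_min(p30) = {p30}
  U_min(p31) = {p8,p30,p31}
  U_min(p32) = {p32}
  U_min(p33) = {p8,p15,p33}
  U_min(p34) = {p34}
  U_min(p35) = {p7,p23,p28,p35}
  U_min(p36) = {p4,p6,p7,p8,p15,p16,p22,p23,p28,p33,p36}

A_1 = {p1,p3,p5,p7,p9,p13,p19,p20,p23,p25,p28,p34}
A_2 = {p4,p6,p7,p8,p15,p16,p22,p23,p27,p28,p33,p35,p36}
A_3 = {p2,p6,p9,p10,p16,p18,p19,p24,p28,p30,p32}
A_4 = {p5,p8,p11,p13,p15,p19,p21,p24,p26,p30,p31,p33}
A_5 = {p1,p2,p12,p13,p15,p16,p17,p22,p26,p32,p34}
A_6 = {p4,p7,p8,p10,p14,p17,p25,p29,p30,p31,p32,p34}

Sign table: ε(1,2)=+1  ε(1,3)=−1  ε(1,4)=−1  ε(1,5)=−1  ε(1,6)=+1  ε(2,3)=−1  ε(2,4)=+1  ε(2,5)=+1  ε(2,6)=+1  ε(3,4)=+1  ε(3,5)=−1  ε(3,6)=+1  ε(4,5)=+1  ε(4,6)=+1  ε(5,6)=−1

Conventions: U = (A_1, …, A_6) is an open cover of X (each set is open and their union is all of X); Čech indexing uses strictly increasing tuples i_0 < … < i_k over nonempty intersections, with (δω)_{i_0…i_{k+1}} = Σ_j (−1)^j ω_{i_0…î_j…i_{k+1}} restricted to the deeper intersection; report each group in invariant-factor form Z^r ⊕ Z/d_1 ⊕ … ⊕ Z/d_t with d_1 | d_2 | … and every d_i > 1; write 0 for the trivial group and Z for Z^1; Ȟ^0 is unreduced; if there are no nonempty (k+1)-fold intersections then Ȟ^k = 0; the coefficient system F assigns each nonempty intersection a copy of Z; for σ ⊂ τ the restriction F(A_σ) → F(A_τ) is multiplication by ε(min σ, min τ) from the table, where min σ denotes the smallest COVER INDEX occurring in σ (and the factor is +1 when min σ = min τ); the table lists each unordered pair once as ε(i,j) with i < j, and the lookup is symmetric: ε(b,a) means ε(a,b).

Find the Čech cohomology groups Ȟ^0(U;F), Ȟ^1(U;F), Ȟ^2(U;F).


Ȟ^0 = 0, Ȟ^1 = Z/2, Ȟ^2 = Z

cover nerve:
  A12={p7,p23,p28} A13={p9,p19,p28} A14={p5,p13,p19} A15={p1,p13,p34} A16={p7,p25,p34} A23={p6,p16,p28} A24={p8,p15,p33} A25={p15,p16,p22} A26={p4,p7,p8} A34={p19,p24,p30} A35={p2,p16,p32} A36={p10,p30,p32} A45={p13,p15,p26} A46={p8,p30,p31} A56={p17,p32,p34}
  A123={p28} A126={p7} A134={p19} A145={p13} A156={p34} A235={p16} A245={p15} A246={p8} A346={p30} A356={p32}
C dims 6,15,10; δ0: rk 6, SNF 1^5·2; δ1: rk 9, SNF 1^9
Ȟ^0: (6−6)−0=0 ⇒ 0
Ȟ^1: (15−9)−6=0 plus torsion [2] ⇒ Z/2
Ȟ^2: (10−0)−9=1 ⇒ Z


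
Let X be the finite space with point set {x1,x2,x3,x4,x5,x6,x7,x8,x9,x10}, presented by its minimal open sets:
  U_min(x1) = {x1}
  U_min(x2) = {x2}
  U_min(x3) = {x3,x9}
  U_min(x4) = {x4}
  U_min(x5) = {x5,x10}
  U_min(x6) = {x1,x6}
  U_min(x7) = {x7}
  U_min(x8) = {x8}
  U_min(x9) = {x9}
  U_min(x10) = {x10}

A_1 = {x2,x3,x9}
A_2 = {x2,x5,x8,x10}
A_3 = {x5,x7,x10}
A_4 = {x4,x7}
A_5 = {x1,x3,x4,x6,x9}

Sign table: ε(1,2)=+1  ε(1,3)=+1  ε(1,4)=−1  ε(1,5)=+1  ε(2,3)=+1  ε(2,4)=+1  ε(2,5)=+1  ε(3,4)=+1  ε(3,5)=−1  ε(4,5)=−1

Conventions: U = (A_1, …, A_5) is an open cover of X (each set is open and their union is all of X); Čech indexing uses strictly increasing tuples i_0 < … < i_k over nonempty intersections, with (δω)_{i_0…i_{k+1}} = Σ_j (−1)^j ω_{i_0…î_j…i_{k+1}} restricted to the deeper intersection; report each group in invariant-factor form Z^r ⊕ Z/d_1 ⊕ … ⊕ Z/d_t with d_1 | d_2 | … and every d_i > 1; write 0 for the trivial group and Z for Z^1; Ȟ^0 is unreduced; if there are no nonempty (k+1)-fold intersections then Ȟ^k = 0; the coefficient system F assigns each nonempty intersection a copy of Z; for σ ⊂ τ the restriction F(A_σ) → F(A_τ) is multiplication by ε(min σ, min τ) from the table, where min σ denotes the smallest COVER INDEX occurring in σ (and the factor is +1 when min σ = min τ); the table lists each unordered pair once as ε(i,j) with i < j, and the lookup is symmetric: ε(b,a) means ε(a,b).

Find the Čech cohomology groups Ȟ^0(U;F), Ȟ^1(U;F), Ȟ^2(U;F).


Ȟ^0 ≅ 0, Ȟ^1 ≅ Z/2 and Ȟ^2 ≅ 0

nerve simplices:
  A12={x2} A15={x3,x9} A23={x5,x10} A34={x7} A45={x4}
C dims 5,5; δ0: rk 5, SNF 1^4·2
degree 0: 5−5−0 = 0 → Ȟ^0 ≅ 0
degree 1: 5−0−5 = 0 plus torsion [2] → Ȟ^1 ≅ Z/2
degree 2: 0−0−0 = 0 → Ȟ^2 ≅ 0


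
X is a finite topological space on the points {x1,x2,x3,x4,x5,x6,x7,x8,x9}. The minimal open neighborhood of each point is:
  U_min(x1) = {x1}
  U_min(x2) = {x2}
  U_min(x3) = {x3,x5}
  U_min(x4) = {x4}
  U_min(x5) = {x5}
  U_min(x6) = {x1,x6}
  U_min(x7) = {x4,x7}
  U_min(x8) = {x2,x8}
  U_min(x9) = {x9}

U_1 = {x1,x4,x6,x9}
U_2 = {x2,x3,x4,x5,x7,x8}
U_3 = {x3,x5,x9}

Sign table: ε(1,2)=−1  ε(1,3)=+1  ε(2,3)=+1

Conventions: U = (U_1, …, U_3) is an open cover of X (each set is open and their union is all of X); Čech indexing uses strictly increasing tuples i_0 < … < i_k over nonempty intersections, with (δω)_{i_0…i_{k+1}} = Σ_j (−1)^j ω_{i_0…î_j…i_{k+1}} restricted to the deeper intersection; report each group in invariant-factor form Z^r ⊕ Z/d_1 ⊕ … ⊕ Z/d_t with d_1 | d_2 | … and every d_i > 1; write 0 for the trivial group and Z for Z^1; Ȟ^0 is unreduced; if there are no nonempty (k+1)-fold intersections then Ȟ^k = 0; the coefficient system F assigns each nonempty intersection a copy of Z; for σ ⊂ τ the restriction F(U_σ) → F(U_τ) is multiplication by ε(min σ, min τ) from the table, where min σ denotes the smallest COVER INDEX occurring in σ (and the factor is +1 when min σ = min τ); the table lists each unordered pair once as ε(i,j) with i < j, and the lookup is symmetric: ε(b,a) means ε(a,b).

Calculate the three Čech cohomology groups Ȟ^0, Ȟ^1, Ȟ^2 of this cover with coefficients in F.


nerve of the cover:
  U12={x4} U13={x9} U23={x3,x5}
C dims 3,3; δ0: rk 3, SNF 1^2·2
Ȟ^0 = (3 − 3) − 0 = 0, so Ȟ^0 ≅ 0
Ȟ^1 = (3 − 0) − 3 = 0 plus torsion [2], so Ȟ^1 ≅ Z/2
Ȟ^2 = (0 − 0) − 0 = 0, so Ȟ^2 ≅ 0

Ȟ^0 = 0, Ȟ^1 = Z/2 and Ȟ^2 = 0


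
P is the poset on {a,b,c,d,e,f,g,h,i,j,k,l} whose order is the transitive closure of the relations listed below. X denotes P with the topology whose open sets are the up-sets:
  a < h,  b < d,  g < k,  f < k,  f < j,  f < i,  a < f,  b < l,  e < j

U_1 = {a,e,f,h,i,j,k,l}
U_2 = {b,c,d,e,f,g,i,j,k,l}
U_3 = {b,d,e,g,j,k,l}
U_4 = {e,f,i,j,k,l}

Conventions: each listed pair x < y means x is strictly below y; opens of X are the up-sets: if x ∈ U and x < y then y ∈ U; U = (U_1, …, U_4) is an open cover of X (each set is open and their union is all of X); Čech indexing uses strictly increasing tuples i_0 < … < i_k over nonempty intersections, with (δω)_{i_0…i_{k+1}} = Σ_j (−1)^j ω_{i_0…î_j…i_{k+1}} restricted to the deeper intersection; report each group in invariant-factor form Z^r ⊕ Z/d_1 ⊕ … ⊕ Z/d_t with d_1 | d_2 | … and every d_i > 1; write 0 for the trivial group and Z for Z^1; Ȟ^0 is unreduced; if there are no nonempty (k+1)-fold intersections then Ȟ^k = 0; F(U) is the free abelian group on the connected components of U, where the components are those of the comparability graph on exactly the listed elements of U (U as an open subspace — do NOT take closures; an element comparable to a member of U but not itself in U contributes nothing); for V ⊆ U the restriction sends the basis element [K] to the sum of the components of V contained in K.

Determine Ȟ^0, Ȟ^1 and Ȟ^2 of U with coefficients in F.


Ȟ^0 ≅ Z^3, Ȟ^1 ≅ 0 and Ȟ^2 ≅ 0

nerve of the cover:
  U12={e,f,i,j,k,l} U13={e,j,k,l} U14={e,f,i,j,k,l} U23={b,d,e,g,j,k,l} U24={e,f,i,j,k,l} U34={e,j,k,l}
  U123={e,j,k,l} U124={e,f,i,j,k,l} U134={e,j,k,l} U234={e,j,k,l}
  U1234={e,j,k,l}
components per intersection:
  U1: {a,e,f,h,i,j,k} {l}
  U2: {b,d,l} {c} {e,f,g,i,j,k}
  U3: {b,d,l} {e,j} {g,k}
  U4: {e,f,i,j,k} {l}
  U12: {e,f,i,j,k} {l}
  U13: {e,j} {k} {l}
  U14: {e,f,i,j,k} {l}
  U23: {b,d,l} {e,j} {g,k}
  U24: {e,f,i,j,k} {l}
  U34: {e,j} {k} {l}
  U123: {e,j} {k} {l}
  U124: {e,f,i,j,k} {l}
  U134: {e,j} {k} {l}
  U234: {e,j} {k} {l}
  U1234: {e,j} {k} {l}
C dims 10,15,11,3; δ0: rk 7, SNF 1^7; δ1: rk 8, SNF 1^8; δ2: rk 3, SNF 1^3
Ȟ^0 = (10 − 7) − 0 = 3, so Ȟ^0 ≅ Z^3
Ȟ^1 = (15 − 8) − 7 = 0, so Ȟ^1 ≅ 0
Ȟ^2 = (11 − 3) − 8 = 0, so Ȟ^2 ≅ 0


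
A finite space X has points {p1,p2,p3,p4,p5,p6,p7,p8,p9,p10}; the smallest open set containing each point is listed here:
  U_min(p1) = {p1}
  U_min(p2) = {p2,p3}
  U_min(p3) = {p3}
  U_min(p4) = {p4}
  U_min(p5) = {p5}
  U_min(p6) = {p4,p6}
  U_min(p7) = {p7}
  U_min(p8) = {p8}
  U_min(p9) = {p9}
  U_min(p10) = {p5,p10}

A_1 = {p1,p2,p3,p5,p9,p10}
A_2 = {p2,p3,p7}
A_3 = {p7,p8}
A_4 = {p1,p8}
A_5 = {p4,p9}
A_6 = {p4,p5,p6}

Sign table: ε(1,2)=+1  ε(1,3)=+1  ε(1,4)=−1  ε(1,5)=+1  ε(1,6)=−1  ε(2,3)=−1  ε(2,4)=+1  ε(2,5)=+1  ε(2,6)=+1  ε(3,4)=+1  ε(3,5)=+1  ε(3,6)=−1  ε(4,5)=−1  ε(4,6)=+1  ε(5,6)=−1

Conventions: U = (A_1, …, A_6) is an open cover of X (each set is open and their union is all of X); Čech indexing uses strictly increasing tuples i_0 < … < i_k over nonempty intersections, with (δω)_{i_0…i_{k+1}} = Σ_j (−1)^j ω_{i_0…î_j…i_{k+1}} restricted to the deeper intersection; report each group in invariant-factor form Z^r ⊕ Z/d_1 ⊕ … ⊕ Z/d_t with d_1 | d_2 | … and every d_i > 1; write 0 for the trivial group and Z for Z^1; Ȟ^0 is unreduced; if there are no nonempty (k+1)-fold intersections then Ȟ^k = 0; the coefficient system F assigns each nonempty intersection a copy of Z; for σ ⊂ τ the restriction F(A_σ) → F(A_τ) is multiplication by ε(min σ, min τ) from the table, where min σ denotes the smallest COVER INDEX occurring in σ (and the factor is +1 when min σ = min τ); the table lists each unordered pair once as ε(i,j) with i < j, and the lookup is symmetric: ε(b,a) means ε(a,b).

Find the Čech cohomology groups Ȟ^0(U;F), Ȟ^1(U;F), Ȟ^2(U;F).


Ȟ^0 = Z; Ȟ^1 = Z^2; Ȟ^2 = 0

nonempty overlaps:
  A12={p2,p3} A14={p1} A15={p9} A16={p5} A23={p7} A34={p8} A56={p4}
C dims 6,7; δ0: rk 5, SNF 1^5
degree 0: 6−5−0 = 1 → Ȟ^0 ≅ Z
degree 1: 7−0−5 = 2 → Ȟ^1 ≅ Z^2
degree 2: 0−0−0 = 0 → Ȟ^2 ≅ 0


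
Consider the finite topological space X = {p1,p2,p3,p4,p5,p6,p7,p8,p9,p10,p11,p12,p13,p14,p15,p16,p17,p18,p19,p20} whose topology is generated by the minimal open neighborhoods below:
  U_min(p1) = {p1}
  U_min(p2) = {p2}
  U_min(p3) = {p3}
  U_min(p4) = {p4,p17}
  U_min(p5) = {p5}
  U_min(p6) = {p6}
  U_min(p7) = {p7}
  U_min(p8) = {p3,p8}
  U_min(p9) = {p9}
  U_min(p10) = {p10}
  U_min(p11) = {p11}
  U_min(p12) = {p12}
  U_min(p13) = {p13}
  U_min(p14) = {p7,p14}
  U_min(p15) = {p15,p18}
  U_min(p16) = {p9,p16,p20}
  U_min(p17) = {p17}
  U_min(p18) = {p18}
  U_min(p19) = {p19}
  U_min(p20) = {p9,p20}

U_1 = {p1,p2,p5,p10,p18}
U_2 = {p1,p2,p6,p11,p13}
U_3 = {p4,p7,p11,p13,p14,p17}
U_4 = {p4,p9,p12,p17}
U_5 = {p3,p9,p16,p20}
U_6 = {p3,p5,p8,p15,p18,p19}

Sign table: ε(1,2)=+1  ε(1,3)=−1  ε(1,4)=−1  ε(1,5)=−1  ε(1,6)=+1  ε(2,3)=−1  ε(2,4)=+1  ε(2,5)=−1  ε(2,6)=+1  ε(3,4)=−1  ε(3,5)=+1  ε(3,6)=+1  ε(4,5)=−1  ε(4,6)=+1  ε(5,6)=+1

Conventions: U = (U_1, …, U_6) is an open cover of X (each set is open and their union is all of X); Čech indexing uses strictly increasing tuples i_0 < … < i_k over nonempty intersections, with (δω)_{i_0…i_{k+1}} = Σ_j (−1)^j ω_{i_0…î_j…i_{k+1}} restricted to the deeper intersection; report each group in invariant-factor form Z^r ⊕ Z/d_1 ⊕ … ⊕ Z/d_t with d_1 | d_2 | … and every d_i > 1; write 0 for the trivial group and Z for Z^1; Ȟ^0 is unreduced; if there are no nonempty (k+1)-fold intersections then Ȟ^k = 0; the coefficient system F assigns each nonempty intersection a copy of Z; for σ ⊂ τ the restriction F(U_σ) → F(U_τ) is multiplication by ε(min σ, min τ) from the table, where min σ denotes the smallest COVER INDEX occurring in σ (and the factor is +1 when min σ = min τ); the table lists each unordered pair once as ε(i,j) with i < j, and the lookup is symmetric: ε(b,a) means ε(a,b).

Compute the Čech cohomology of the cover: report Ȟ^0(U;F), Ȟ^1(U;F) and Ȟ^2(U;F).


nonempty intersections:
  U12={p1,p2} U16={p5,p18} U23={p11,p13} U34={p4,p17} U45={p9} U56={p3}
C dims 6,6; δ0: rk 6, SNF 1^5·2
Ȟ^0: (6−6)−0=0 ⇒ 0
Ȟ^1: (6−0)−6=0 plus torsion [2] ⇒ Z/2
Ȟ^2: (0−0)−0=0 ⇒ 0

Ȟ^0 = 0, Ȟ^1 = Z/2, Ȟ^2 = 0


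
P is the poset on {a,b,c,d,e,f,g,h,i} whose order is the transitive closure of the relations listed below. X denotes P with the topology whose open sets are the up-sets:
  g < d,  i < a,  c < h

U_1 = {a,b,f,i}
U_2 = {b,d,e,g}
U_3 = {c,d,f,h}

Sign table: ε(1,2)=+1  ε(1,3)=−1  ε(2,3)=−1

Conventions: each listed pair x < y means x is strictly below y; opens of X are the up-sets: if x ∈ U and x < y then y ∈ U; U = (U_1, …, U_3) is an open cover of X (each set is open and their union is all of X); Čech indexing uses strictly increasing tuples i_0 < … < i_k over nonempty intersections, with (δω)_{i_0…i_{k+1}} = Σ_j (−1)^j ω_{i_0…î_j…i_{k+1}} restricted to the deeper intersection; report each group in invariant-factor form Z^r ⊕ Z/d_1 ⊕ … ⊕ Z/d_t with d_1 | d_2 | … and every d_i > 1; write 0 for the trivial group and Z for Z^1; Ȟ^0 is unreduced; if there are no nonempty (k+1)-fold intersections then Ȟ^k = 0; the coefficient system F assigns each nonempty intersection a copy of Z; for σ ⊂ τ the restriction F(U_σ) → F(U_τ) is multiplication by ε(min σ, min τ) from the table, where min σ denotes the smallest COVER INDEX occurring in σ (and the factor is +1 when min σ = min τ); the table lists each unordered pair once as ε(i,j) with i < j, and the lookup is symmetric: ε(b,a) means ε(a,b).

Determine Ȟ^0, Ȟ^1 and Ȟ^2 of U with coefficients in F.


Ȟ^0 ≅ Z,  Ȟ^1 ≅ Z,  Ȟ^2 ≅ 0

nerve simplices:
  U12={b} U13={f} U23={d}
C dims 3,3; δ0: rk 2, SNF 1^2
degree 0: 3−2−0 = 1 → Ȟ^0 ≅ Z
degree 1: 3−0−2 = 1 → Ȟ^1 ≅ Z
degree 2: 0−0−0 = 0 → Ȟ^2 ≅ 0


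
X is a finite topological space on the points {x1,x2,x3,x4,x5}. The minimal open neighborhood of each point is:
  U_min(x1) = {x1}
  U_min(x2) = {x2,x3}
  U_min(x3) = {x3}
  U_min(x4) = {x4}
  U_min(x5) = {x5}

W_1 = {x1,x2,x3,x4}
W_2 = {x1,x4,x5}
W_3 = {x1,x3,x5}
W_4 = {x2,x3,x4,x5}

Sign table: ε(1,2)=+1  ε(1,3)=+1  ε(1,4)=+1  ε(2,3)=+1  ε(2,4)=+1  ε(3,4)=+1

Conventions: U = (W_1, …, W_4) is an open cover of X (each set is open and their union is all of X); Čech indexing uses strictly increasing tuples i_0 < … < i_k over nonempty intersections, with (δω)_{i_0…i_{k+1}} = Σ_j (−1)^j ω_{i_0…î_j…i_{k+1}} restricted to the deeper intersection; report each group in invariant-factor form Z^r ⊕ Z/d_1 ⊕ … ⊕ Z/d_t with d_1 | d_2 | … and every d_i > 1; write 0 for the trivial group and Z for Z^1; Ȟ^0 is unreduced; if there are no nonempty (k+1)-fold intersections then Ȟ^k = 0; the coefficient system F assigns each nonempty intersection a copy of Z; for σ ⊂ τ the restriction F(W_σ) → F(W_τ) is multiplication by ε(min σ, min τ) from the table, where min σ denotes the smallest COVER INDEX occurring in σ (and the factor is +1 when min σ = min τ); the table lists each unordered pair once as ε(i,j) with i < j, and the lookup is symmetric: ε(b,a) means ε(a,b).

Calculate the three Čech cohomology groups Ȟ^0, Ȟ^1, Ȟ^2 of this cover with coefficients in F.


nerve simplices:
  W12={x1,x4} W13={x1,x3} W14={x2,x3,x4} W23={x1,x5} W24={x4,x5} W34={x3,x5}
  W123={x1} W124={x4} W134={x3} W234={x5}
C dims 4,6,4; δ0: rk 3, SNF 1^3; δ1: rk 3, SNF 1^3
degree 0: 4−3−0 = 1 → Ȟ^0 ≅ Z
degree 1: 6−3−3 = 0 → Ȟ^1 ≅ 0
degree 2: 4−0−3 = 1 → Ȟ^2 ≅ Z

Ȟ^0 = Z, Ȟ^1 = 0 and Ȟ^2 = Z


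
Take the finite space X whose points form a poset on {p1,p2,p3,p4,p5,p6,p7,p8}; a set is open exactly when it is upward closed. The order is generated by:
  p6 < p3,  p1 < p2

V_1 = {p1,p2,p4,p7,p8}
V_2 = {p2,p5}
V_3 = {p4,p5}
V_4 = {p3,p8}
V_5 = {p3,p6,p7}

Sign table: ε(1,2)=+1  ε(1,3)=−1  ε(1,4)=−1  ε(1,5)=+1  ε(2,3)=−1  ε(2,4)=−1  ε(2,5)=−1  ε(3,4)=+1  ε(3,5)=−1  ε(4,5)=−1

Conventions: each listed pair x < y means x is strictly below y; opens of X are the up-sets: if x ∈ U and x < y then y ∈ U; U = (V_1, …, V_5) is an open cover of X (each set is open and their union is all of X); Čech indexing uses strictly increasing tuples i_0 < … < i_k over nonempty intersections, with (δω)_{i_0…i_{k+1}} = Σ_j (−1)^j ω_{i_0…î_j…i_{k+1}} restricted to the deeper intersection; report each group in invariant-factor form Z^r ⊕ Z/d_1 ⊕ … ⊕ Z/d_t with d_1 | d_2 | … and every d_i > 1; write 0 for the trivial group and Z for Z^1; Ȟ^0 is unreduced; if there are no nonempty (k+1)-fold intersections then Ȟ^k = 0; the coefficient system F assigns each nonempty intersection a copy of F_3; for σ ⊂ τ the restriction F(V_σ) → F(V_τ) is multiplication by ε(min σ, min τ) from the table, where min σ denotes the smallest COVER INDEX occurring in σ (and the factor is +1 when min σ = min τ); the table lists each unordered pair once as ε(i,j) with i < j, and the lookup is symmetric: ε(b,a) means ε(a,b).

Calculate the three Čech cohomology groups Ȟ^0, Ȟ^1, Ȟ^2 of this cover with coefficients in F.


Ȟ^0(U;F) ≅ Z/3; Ȟ^1(U;F) ≅ Z/3 ⊕ Z/3; Ȟ^2(U;F) ≅ 0

nerve of the cover:
  V12={p2} V13={p4} V14={p8} V15={p7} V23={p5} V45={p3}
C dims 5,6; δ0: rk_F3 4
Ȟ^0 = (5 − 4) − 0 = 1, so Ȟ^0 ≅ Z/3
Ȟ^1 = (6 − 0) − 4 = 2, so Ȟ^1 ≅ Z/3 ⊕ Z/3
Ȟ^2 = (0 − 0) − 0 = 0, so Ȟ^2 ≅ 0


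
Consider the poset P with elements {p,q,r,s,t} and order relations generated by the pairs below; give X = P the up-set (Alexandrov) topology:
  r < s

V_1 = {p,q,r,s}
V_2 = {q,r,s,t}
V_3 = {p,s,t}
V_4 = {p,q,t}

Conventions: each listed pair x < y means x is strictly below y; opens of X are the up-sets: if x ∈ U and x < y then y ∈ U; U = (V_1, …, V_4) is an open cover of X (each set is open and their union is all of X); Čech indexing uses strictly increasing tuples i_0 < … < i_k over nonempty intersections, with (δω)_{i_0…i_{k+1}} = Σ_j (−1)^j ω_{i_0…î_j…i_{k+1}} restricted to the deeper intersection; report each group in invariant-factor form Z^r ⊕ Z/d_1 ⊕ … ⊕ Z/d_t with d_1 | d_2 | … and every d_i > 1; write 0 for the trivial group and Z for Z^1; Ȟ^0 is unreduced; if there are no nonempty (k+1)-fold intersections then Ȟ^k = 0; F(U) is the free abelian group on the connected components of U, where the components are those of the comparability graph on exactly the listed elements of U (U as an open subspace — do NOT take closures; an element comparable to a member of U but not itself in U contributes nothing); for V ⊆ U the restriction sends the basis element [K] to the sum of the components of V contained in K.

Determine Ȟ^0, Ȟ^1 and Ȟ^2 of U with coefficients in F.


Ȟ^0(U;F) ≅ Z^4; Ȟ^1(U;F) ≅ 0; Ȟ^2(U;F) ≅ 0

nonempty overlaps:
  V12={q,r,s} V13={p,s} V14={p,q} V23={s,t} V24={q,t} V34={p,t}
  V123={s} V124={q} V134={p} V234={t}
components per intersection:
  V1: {p} {q} {r,s}
  V2: {q} {r,s} {t}
  V3: {p} {s} {t}
  V4: {p} {q} {t}
  V12: {q} {r,s}
  V13: {p} {s}
  V14: {p} {q}
  V23: {s} {t}
  V24: {q} {t}
  V34: {p} {t}
  V123: {s}
  V124: {q}
  V134: {p}
  V234: {t}
C dims 12,12,4; δ0: rk 8, SNF 1^8; δ1: rk 4, SNF 1^4
degree 0: 12−8−0 = 4 → Ȟ^0 ≅ Z^4
degree 1: 12−4−8 = 0 → Ȟ^1 ≅ 0
degree 2: 4−0−4 = 0 → Ȟ^2 ≅ 0
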